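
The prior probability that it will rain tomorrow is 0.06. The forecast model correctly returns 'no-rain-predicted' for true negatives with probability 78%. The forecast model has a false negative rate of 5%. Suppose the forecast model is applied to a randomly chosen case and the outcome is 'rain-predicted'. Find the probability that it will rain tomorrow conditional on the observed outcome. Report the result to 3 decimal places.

Write H for 'it will rain tomorrow'. Prior odds H:¬H = 0.06/0.94 = 0.063830. For the 'rain-predicted' outcome, the likelihood ratio is 0.95/0.22 = 4.3182.
Posterior odds = 0.063830 × 4.3182 = 0.27563, so P(H|E) = 0.27563/(1+0.27563) = 0.216.

P(H | E) ≈ 0.216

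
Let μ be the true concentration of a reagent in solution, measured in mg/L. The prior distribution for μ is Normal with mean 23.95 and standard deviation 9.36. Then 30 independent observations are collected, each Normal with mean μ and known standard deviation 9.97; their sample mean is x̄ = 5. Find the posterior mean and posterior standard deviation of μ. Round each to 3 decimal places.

Prior precision 1/τ₀² = 1/9.36² = 0.0114143; data precision n/σ² = 30/9.97² = 0.301808.
Posterior precision = 0.0114143 + 0.301808 = 0.313222, giving posterior SD = 1/√0.313222 = 1.787.
Posterior mean = (0.0114143·23.95 + 0.301808·5) / 0.313222 = 5.691.

Posterior mean ≈ 5.691; posterior SD ≈ 1.787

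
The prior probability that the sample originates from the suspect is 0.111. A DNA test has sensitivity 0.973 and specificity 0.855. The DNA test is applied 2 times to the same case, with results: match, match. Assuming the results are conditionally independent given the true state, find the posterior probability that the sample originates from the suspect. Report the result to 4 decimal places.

Let H be the event that the sample originates from the suspect; start with P(H) = 0.111. P('match'|H) = 0.973, P('match'|¬H) = 0.145.
Update on result 1 ('match'): P(H) ← 0.973·0.1110 / (0.973·0.1110 + 0.145·0.8890) = 0.10800/0.23691 = 0.4559.
Update on result 2 ('match'): P(H) ← 0.973·0.4559 / (0.973·0.4559 + 0.145·0.5441) = 0.44358/0.52247 = 0.8490.

Posterior P(H) ≈ 0.8490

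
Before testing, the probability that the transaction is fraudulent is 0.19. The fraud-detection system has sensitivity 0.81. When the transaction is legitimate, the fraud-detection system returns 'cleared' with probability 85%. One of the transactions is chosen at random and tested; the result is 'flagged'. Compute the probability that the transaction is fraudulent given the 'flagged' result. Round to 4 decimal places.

Write H for 'the transaction is fraudulent'. Prior odds H:¬H = 0.19/0.81 = 0.23457. For the 'flagged' outcome, the likelihood ratio is 0.81/0.15 = 5.4000.
Posterior odds = 0.23457 × 5.4000 = 1.2667, so P(H|E) = 1.2667/(1+1.2667) = 0.5588.

P(H | E) ≈ 0.5588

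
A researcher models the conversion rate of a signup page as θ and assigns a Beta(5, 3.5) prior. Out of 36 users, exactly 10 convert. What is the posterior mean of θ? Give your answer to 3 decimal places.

Posterior mean ≈ 0.337

Observing 10 successes and 26 failures updates Beta(5, 3.5) by adding the success and failure counts to the two shape parameters: α = 5+10 = 15, β = 3.5+26 = 29.5.
Posterior mean = α/(α+β) = 15/44.5 = 0.337.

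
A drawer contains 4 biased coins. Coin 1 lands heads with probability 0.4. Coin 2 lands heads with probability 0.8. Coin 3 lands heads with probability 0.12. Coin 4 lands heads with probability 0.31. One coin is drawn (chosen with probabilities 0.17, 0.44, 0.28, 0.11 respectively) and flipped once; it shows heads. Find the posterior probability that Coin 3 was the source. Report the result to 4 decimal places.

Posterior probability ≈ 0.0689

Tabulate prior·likelihood by source: [1] prior 0.17, lik 0.4, product 0.06800; [2] prior 0.44, lik 0.8, product 0.3520; [3] prior 0.28, lik 0.12, product 0.03360; [4] prior 0.11, lik 0.31, product 0.03410.
Normalizing constant = 0.48770; the posterior for Coin 3 is its product over the sum, 0.03360/0.48770 = 0.0689.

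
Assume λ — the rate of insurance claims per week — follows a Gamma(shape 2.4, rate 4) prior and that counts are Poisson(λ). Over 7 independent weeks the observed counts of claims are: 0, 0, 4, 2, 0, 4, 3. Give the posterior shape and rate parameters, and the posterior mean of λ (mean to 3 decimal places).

Posterior: Gamma(shape=15.4, rate=11); mean ≈ 1.400

The Poisson likelihood adds the total count to the shape and the number of exposure periods to the rate. Here ∑xᵢ = 13 and n = 7, so shape 2.4→15.4 and rate 4→11.
Posterior mean = shape/rate = 15.4/11 = 1.400.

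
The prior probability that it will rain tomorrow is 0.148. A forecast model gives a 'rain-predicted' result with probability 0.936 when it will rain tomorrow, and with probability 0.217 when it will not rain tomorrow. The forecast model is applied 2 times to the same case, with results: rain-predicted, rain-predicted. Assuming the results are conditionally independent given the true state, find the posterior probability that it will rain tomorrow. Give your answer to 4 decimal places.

Let H be the event that it will rain tomorrow; start with P(H) = 0.148. P('rain-predicted'|H) = 0.936, P('rain-predicted'|¬H) = 0.217.
Update on result 1 ('rain-predicted'): P(H) ← 0.936·0.1480 / (0.936·0.1480 + 0.217·0.8520) = 0.13853/0.32341 = 0.4283.
Update on result 2 ('rain-predicted'): P(H) ← 0.936·0.4283 / (0.936·0.4283 + 0.217·0.5717) = 0.40092/0.52497 = 0.7637.

Posterior P(H) ≈ 0.7637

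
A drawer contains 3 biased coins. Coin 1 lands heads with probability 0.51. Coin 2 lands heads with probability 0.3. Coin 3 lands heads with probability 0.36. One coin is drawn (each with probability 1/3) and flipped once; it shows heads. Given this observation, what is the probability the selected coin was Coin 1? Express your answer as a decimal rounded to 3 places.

Posterior probability ≈ 0.436

P(heads|C1) = 0.51; P(heads|C2) = 0.3; P(heads|C3) = 0.36.
Prior × likelihood for each source: 0.333333·0.51=0.1700, 0.333333·0.3=0.1000, 0.333333·0.36=0.1200. Summing gives P(heads) = 0.39000.
P(Coin 1 | heads) = 0.1700 / 0.39000 = 0.436.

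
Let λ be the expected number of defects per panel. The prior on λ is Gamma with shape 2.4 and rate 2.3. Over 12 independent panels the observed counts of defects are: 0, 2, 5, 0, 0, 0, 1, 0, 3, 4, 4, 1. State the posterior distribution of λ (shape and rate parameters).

The Poisson likelihood adds the total count to the shape and the number of exposure periods to the rate. Here ∑xᵢ = 20 and n = 12, so shape 2.4→22.4 and rate 2.3→14.3.

Posterior: Gamma(shape=22.4, rate=14.3)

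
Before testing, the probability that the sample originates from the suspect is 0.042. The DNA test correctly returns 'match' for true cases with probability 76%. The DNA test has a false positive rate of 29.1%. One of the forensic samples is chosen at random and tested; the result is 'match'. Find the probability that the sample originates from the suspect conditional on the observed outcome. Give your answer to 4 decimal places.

P(H | E) ≈ 0.1027

Write H for 'the sample originates from the suspect'. Prior odds H:¬H = 0.042/0.958 = 0.043841. For the 'match' outcome, the likelihood ratio is 0.76/0.291 = 2.6117.
Posterior odds = 0.043841 × 2.6117 = 0.11450, so P(H|E) = 0.11450/(1+0.11450) = 0.1027.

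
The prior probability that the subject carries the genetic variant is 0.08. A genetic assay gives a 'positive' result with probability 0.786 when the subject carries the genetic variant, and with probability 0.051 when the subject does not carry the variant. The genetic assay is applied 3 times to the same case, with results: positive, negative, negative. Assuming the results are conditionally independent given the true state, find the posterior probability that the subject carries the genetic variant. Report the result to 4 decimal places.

Posterior P(H) ≈ 0.0638

Let H be the event that the subject carries the genetic variant; start with P(H) = 0.08. P('positive'|H) = 0.786, P('positive'|¬H) = 0.051.
Update on result 1 ('positive'): P(H) ← 0.786·0.0800 / (0.786·0.0800 + 0.051·0.9200) = 0.062880/0.10980 = 0.5727.
Update on result 2 ('negative'): P(H) ← 0.214·0.5727 / (0.214·0.5727 + 0.949·0.4273) = 0.12255/0.52808 = 0.2321.
Update on result 3 ('negative'): P(H) ← 0.214·0.2321 / (0.214·0.2321 + 0.949·0.7679) = 0.049663/0.77843 = 0.0638.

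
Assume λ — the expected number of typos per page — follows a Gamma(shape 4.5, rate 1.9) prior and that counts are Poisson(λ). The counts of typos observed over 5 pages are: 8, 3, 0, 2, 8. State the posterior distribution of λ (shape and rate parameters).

Posterior: Gamma(shape=25.5, rate=6.9)

Total count ∑xᵢ = 21 over n = 5 pages.
Gamma is conjugate to the Poisson likelihood: posterior is Gamma(shape = 4.5+21 = 25.5, rate = 1.9+5 = 6.9).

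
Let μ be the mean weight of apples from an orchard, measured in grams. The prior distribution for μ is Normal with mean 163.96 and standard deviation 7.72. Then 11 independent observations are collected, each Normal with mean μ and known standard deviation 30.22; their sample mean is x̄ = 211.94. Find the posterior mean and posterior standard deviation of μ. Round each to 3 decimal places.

With known σ, the Normal prior is conjugate. Weight on the data is w = (n/σ²)/(n/σ² + 1/τ₀²) = 0.0120449/(0.0120449+0.0167790) = 0.41788.
Posterior mean = w·x̄ + (1−w)·μ₀ = 0.41788·211.94 + 0.58212·163.96 = 184.010. Posterior variance = 1/(0.0120449+0.0167790) = 34.6934, so SD = 5.890.

Posterior mean ≈ 184.010; posterior SD ≈ 5.890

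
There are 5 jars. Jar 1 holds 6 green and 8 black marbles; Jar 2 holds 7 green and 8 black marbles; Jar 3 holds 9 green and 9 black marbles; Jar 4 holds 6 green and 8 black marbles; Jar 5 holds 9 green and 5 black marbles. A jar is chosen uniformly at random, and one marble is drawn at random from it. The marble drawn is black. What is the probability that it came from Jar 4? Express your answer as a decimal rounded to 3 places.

P(black|Jar 1) = 0.5714; P(black|Jar 2) = 0.5333; P(black|Jar 3) = 0.5; P(black|Jar 4) = 0.5714; P(black|Jar 5) = 0.3571.
Prior × likelihood for each source: 0.2·0.5714=0.1143, 0.2·0.5333=0.1067, 0.2·0.5=0.1000, 0.2·0.5714=0.1143, 0.2·0.3571=0.07143. Summing gives P(black) = 0.50667.
P(Jar 4 | black) = 0.1143 / 0.50667 = 0.226.

Posterior probability ≈ 0.226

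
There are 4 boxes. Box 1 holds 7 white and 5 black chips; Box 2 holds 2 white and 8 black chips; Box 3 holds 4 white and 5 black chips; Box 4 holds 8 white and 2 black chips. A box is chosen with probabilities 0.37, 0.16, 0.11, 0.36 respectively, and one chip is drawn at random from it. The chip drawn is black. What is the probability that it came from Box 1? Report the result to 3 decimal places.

Posterior probability ≈ 0.371

P(black|Box 1) = 0.4167; P(black|Box 2) = 0.8; P(black|Box 3) = 0.5556; P(black|Box 4) = 0.2.
Prior × likelihood for each source: 0.37·0.4167=0.1542, 0.16·0.8=0.1280, 0.11·0.5556=0.06111, 0.36·0.2=0.07200. Summing gives P(black) = 0.41528.
P(Box 1 | black) = 0.1542 / 0.41528 = 0.371.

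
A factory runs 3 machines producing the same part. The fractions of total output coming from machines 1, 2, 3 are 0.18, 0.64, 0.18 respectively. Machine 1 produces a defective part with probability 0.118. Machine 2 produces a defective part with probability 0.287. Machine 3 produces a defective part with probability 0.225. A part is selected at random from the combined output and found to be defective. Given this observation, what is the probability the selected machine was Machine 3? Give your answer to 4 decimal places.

Posterior probability ≈ 0.1650

Tabulate prior·likelihood by source: [1] prior 0.18, lik 0.118, product 0.02124; [2] prior 0.64, lik 0.287, product 0.1837; [3] prior 0.18, lik 0.225, product 0.04050.
Normalizing constant = 0.24542; the posterior for Machine 3 is its product over the sum, 0.04050/0.24542 = 0.1650.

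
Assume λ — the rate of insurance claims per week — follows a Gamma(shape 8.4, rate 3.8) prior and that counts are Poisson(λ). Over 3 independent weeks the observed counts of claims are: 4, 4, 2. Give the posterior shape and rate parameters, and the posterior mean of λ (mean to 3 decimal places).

Total count ∑xᵢ = 10 over n = 3 weeks.
Gamma is conjugate to the Poisson likelihood: posterior is Gamma(shape = 8.4+10 = 18.4, rate = 3.8+3 = 6.8).
Posterior mean = shape/rate = 18.4/6.8 = 2.706.

Posterior: Gamma(shape=18.4, rate=6.8); mean ≈ 2.706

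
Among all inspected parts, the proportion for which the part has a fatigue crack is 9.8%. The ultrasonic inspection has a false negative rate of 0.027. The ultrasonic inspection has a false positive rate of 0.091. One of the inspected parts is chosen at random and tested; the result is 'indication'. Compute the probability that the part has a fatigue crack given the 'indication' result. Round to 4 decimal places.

P(H | E) ≈ 0.5374

Let H be the event that the part has a fatigue crack. P(H) = 0.098, so P(¬H) = 0.902. With E the 'indication' result, P(E|H) = 0.973 and P(E|¬H) = 0.091.
P(E) = 0.973·0.098 + 0.091·0.902 = 0.095354 + 0.082082 = 0.17744.
By Bayes' theorem, P(H|E) = 0.095354 / 0.17744 = 0.5374.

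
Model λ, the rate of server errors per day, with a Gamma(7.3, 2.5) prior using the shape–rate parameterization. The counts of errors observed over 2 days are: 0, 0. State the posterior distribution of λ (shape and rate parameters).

Total count ∑xᵢ = 0 over n = 2 days.
Gamma is conjugate to the Poisson likelihood: posterior is Gamma(shape = 7.3+0 = 7.3, rate = 2.5+2 = 4.5).

Posterior: Gamma(shape=7.3, rate=4.5)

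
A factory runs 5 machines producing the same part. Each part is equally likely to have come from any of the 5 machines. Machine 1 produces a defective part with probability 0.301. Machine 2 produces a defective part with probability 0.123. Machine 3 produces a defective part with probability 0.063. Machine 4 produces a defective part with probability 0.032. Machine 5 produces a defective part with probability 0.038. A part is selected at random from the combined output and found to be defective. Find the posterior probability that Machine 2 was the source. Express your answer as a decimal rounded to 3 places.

Posterior probability ≈ 0.221

P(defective|M1) = 0.301; P(defective|M2) = 0.123; P(defective|M3) = 0.063; P(defective|M4) = 0.032; P(defective|M5) = 0.038.
Prior × likelihood for each source: 0.2·0.301=0.06020, 0.2·0.123=0.02460, 0.2·0.063=0.01260, 0.2·0.032=0.006400, 0.2·0.038=0.007600. Summing gives P(defective) = 0.11140.
P(Machine 2 | defective) = 0.02460 / 0.11140 = 0.221.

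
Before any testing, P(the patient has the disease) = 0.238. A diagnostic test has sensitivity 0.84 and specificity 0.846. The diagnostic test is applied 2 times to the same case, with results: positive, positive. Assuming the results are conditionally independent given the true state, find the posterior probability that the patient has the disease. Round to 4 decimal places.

Posterior P(H) ≈ 0.9028

With H the event that the patient has the disease, the joint likelihood of the observed sequence is P(data|H) = 0.84·0.84 = 0.70560 and P(data|¬H) = 0.154·0.154 = 0.023716.
Bayes: P(H|data) = 0.238·0.70560 / (0.238·0.70560 + 0.762·0.023716) = 0.16793/0.18600 = 0.9028.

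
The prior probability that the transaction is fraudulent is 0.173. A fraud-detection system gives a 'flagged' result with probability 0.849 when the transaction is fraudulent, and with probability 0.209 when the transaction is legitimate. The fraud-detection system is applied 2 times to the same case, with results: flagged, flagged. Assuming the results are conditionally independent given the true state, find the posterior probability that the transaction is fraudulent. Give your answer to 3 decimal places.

Let H be the event that the transaction is fraudulent; start with P(H) = 0.173. P('flagged'|H) = 0.849, P('flagged'|¬H) = 0.209.
Update on result 1 ('flagged'): P(H) ← 0.849·0.1730 / (0.849·0.1730 + 0.209·0.8270) = 0.14688/0.31972 = 0.4594.
Update on result 2 ('flagged'): P(H) ← 0.849·0.4594 / (0.849·0.4594 + 0.209·0.5406) = 0.39002/0.50301 = 0.7754.

Posterior P(H) ≈ 0.775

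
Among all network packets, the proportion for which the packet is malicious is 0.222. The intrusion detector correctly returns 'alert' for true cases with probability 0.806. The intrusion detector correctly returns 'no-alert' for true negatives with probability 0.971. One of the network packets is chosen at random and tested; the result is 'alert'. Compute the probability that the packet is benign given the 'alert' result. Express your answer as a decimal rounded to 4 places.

Write H for 'the packet is malicious'. Prior odds H:¬H = 0.222/0.778 = 0.28535. For the 'alert' outcome, the likelihood ratio is 0.806/0.029 = 27.793.
Posterior odds = 0.28535 × 27.793 = 7.9307, so P(H|E) = 7.9307/(1+7.9307) = 0.8880. Then P(¬H|E) = 1 − 0.8880 = 0.1120.

P(¬H | E) ≈ 0.1120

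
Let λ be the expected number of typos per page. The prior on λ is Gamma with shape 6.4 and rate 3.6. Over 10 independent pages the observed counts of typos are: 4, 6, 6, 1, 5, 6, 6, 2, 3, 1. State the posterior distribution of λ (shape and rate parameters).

Total count ∑xᵢ = 40 over n = 10 pages.
Gamma is conjugate to the Poisson likelihood: posterior is Gamma(shape = 6.4+40 = 46.4, rate = 3.6+10 = 13.6).

Posterior: Gamma(shape=46.4, rate=13.6)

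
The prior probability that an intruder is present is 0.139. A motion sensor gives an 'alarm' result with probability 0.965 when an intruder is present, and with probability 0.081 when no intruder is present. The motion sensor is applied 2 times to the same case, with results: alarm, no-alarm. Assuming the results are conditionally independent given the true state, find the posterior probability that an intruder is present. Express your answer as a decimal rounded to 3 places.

Let H be the event that an intruder is present; start with P(H) = 0.139. P('alarm'|H) = 0.965, P('alarm'|¬H) = 0.081.
Update on result 1 ('alarm'): P(H) ← 0.965·0.1390 / (0.965·0.1390 + 0.081·0.8610) = 0.13414/0.20388 = 0.6579.
Update on result 2 ('no-alarm'): P(H) ← 0.035·0.6579 / (0.035·0.6579 + 0.919·0.3421) = 0.023027/0.33739 = 0.0683.

Posterior P(H) ≈ 0.068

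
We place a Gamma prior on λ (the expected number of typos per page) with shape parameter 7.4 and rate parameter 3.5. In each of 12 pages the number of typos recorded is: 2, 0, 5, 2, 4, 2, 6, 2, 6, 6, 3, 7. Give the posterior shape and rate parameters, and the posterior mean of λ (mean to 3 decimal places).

The Poisson likelihood adds the total count to the shape and the number of exposure periods to the rate. Here ∑xᵢ = 45 and n = 12, so shape 7.4→52.4 and rate 3.5→15.5.
Posterior mean = shape/rate = 52.4/15.5 = 3.381.

Posterior: Gamma(shape=52.4, rate=15.5); mean ≈ 3.381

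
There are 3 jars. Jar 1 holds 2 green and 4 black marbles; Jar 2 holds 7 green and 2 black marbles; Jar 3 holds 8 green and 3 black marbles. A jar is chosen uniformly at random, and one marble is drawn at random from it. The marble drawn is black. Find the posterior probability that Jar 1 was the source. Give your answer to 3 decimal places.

Posterior probability ≈ 0.574

P(black|Jar 1) = 0.6667; P(black|Jar 2) = 0.2222; P(black|Jar 3) = 0.2727.
Prior × likelihood for each source: 0.333333·0.6667=0.2222, 0.333333·0.2222=0.07407, 0.333333·0.2727=0.09091. Summing gives P(black) = 0.38721.
P(Jar 1 | black) = 0.2222 / 0.38721 = 0.574.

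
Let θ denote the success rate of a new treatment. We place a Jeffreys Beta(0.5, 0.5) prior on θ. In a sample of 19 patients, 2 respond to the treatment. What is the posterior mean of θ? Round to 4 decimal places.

Observing 2 successes and 17 failures updates Beta(0.5, 0.5) by adding the success and failure counts to the two shape parameters: α = 0.5+2 = 2.5, β = 0.5+17 = 17.5.
Posterior mean = α/(α+β) = 2.5/20 = 0.1250.

Posterior mean ≈ 0.1250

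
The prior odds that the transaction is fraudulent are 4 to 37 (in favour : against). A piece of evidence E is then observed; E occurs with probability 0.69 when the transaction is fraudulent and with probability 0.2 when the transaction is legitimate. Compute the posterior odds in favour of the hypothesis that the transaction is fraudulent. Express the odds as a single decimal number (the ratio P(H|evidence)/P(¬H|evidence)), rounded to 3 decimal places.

Prior odds = 4/37 = 0.10811.
Likelihood ratio for E = 0.69/0.2 = 3.4500.
Posterior odds = prior odds × LR = 0.37297.

Posterior odds ≈ 0.373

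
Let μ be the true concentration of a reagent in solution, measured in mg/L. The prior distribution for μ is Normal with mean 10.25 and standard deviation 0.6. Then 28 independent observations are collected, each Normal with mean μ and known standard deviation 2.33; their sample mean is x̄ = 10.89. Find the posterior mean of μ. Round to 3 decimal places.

Posterior mean ≈ 10.666

With known σ, the Normal prior is conjugate. Weight on the data is w = (n/σ²)/(n/σ² + 1/τ₀²) = 5.15758/(5.15758+2.77778) = 0.64995.
Posterior mean = w·x̄ + (1−w)·μ₀ = 0.64995·10.89 + 0.35005·10.25 = 10.666.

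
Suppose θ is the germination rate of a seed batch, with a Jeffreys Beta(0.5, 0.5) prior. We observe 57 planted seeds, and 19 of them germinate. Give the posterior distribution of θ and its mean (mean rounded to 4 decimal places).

Posterior: Beta(19.5, 38.5); mean ≈ 0.3362

The binomial likelihood is conjugate to the Beta prior: with 19 successes and 38 failures, the posterior is Beta(0.5+19, 0.5+38) = Beta(19.5, 38.5).
E[θ | data] = 19.5/(19.5+38.5) = 0.3362.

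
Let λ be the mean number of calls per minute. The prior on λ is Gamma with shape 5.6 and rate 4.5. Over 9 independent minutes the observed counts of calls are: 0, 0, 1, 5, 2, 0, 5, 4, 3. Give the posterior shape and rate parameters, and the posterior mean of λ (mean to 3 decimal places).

Posterior: Gamma(shape=25.6, rate=13.5); mean ≈ 1.896

The Poisson likelihood adds the total count to the shape and the number of exposure periods to the rate. Here ∑xᵢ = 20 and n = 9, so shape 5.6→25.6 and rate 4.5→13.5.
E[λ | data] = 25.6/13.5 = 1.896.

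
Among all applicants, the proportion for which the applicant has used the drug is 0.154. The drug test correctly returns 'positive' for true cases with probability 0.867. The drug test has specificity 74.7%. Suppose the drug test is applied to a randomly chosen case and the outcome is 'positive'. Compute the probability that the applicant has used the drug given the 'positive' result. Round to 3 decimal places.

Write H for 'the applicant has used the drug'. Prior odds H:¬H = 0.154/0.846 = 0.18203. For the 'positive' outcome, the likelihood ratio is 0.867/0.253 = 3.4269.
Posterior odds = 0.18203 × 3.4269 = 0.62381, so P(H|E) = 0.62381/(1+0.62381) = 0.384.

P(H | E) ≈ 0.384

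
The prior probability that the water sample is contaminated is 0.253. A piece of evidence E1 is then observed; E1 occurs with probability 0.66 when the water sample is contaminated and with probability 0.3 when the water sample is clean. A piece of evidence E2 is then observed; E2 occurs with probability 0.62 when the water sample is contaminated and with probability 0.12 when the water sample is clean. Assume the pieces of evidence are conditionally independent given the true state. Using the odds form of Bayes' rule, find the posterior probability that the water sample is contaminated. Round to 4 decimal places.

Prior odds = 0.253/(1−0.253) = 0.33869. In log-odds, ln(0.33869) = -1.0827.
Add log likelihood ratios: ln(2.2000) + ln(5.1667) = 2.4307.
Posterior log-odds = 1.3480, so posterior odds = exp(1.3480) = 3.8498. Converting, P(H|E) = 3.8498/4.8498 = 0.7938.

Posterior probability ≈ 0.7938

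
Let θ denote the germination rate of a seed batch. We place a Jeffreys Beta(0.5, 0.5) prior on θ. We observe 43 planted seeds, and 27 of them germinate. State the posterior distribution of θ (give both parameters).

Posterior: Beta(27.5, 16.5)

The binomial likelihood is conjugate to the Beta prior: with 27 successes and 16 failures, the posterior is Beta(0.5+27, 0.5+16) = Beta(27.5, 16.5).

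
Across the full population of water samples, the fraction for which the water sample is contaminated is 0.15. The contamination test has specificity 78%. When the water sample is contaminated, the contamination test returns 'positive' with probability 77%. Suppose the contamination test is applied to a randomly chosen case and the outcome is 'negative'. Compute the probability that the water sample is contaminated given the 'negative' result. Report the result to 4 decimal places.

Let H be the event that the water sample is contaminated. P(H) = 0.15, so P(¬H) = 0.85. With E the 'negative' result, P(E|H) = 0.23 and P(E|¬H) = 0.78.
P(E) = 0.23·0.15 + 0.78·0.85 = 0.034500 + 0.66300 = 0.69750.
By Bayes' theorem, P(H|E) = 0.034500 / 0.69750 = 0.0495.

P(H | E) ≈ 0.0495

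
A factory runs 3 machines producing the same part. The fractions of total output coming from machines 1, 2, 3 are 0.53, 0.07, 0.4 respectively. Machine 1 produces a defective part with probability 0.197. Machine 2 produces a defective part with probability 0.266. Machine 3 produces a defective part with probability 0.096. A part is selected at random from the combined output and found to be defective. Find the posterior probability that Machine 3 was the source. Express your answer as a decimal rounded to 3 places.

Posterior probability ≈ 0.238

P(defective|M1) = 0.197; P(defective|M2) = 0.266; P(defective|M3) = 0.096.
Prior × likelihood for each source: 0.53·0.197=0.1044, 0.07·0.266=0.01862, 0.4·0.096=0.03840. Summing gives P(defective) = 0.16143.
P(Machine 3 | defective) = 0.03840 / 0.16143 = 0.238.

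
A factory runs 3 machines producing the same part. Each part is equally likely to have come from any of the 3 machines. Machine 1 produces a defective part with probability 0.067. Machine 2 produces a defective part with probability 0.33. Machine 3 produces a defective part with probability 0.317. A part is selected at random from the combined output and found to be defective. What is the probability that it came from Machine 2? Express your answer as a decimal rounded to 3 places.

Posterior probability ≈ 0.462

Tabulate prior·likelihood by source: [1] prior 0.333333, lik 0.067, product 0.02233; [2] prior 0.333333, lik 0.33, product 0.1100; [3] prior 0.333333, lik 0.317, product 0.1057.
Normalizing constant = 0.23800; the posterior for Machine 2 is its product over the sum, 0.1100/0.23800 = 0.462.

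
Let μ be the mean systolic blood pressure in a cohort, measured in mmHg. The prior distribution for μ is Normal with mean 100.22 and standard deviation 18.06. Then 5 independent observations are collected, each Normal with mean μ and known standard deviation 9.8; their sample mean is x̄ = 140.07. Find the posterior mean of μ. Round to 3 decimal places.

Posterior mean ≈ 137.854

Prior precision 1/τ₀² = 1/18.06² = 0.00306595; data precision n/σ² = 5/9.8² = 0.0520616.
Posterior precision = 0.00306595 + 0.0520616 = 0.0551276.
Posterior mean = (0.00306595·100.22 + 0.0520616·140.07) / 0.0551276 = 137.854.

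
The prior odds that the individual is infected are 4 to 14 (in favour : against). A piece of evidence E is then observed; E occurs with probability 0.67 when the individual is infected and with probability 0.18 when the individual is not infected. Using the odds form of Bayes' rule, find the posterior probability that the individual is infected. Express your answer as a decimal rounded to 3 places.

Posterior probability ≈ 0.515

Prior odds = 4/14 = 0.28571. In log-odds, ln(0.28571) = -1.2528.
Add log likelihood ratio: ln(3.7222) = 1.3143.
Posterior log-odds = 0.061558, so posterior odds = exp(0.061558) = 1.0635. Converting, P(H|E) = 1.0635/2.0635 = 0.515.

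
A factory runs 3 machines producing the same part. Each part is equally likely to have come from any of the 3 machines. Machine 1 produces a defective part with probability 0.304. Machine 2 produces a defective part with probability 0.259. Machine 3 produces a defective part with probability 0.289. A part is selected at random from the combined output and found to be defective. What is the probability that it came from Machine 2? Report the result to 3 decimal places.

Tabulate prior·likelihood by source: [1] prior 0.333333, lik 0.304, product 0.1013; [2] prior 0.333333, lik 0.259, product 0.08633; [3] prior 0.333333, lik 0.289, product 0.09633.
Normalizing constant = 0.28400; the posterior for Machine 2 is its product over the sum, 0.08633/0.28400 = 0.304.

Posterior probability ≈ 0.304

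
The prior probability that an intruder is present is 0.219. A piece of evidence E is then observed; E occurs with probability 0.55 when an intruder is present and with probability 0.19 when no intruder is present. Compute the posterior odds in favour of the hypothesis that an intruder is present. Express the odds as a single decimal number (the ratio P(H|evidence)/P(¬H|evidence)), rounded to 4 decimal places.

Posterior odds ≈ 0.8117

Prior odds = 0.219/(1−0.219) = 0.28041. In log-odds, ln(0.28041) = -1.2715.
Add log likelihood ratio: ln(2.8947) = 1.0629.
Posterior log-odds = -0.20861, so posterior odds = exp(-0.20861) = 0.81171.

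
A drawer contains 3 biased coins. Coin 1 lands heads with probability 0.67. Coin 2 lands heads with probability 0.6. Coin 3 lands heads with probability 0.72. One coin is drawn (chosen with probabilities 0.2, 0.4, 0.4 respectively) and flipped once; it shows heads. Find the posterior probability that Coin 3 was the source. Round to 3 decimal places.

Tabulate prior·likelihood by source: [1] prior 0.2, lik 0.67, product 0.1340; [2] prior 0.4, lik 0.6, product 0.2400; [3] prior 0.4, lik 0.72, product 0.2880.
Normalizing constant = 0.66200; the posterior for Coin 3 is its product over the sum, 0.2880/0.66200 = 0.435.

Posterior probability ≈ 0.435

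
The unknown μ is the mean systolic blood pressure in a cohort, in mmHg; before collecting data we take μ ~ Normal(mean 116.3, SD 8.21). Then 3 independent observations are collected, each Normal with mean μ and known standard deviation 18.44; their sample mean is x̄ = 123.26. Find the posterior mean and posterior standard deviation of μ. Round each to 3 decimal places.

Posterior mean ≈ 118.895; posterior SD ≈ 6.501

With known σ, the Normal prior is conjugate. Weight on the data is w = (n/σ²)/(n/σ² + 1/τ₀²) = 0.00882266/(0.00882266+0.0148359) = 0.37292.
Posterior mean = w·x̄ + (1−w)·μ₀ = 0.37292·123.26 + 0.62708·116.3 = 118.895. Posterior variance = 1/(0.00882266+0.0148359) = 42.2680, so SD = 6.501.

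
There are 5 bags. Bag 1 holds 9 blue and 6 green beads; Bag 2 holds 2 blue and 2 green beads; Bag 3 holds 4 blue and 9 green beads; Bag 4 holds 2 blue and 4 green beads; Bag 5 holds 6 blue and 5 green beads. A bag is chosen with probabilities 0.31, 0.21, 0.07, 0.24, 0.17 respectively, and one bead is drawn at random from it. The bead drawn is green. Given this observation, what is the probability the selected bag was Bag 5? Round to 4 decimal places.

P(green|Bag 1) = 0.4; P(green|Bag 2) = 0.5; P(green|Bag 3) = 0.6923; P(green|Bag 4) = 0.6667; P(green|Bag 5) = 0.4545.
Prior × likelihood for each source: 0.31·0.4=0.1240, 0.21·0.5=0.1050, 0.07·0.6923=0.04846, 0.24·0.6667=0.1600, 0.17·0.4545=0.07727. Summing gives P(green) = 0.51473.
P(Bag 5 | green) = 0.07727 / 0.51473 = 0.1501.

Posterior probability ≈ 0.1501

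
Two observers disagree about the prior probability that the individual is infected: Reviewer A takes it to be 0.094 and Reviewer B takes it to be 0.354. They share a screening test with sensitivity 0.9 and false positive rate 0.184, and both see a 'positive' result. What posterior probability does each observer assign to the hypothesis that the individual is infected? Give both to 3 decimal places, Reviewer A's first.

P('+'|H) = 0.9, P('+'|¬H) = 0.184.
Reviewer A: numerator 0.9·0.094 = 0.084600; evidence = 0.084600+0.184·0.906 = 0.25130; posterior = 0.337.
Reviewer B: numerator 0.9·0.354 = 0.31860; evidence = 0.31860+0.184·0.646 = 0.43746; posterior = 0.728.

Reviewer A: 0.337; Reviewer B: 0.728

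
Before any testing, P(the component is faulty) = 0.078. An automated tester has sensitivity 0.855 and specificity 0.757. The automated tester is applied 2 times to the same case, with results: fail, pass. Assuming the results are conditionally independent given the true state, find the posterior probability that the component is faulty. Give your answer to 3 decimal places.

Let H be the event that the component is faulty; start with P(H) = 0.078. P('fail'|H) = 0.855, P('fail'|¬H) = 0.243.
Update on result 1 ('fail'): P(H) ← 0.855·0.0780 / (0.855·0.0780 + 0.243·0.9220) = 0.066690/0.29074 = 0.2294.
Update on result 2 ('pass'): P(H) ← 0.145·0.2294 / (0.145·0.2294 + 0.757·0.7706) = 0.033261/0.61662 = 0.0539.

Posterior P(H) ≈ 0.054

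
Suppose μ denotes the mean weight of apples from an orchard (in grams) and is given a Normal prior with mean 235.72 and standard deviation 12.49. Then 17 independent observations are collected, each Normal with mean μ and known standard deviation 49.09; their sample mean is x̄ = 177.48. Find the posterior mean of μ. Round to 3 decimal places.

Prior precision 1/τ₀² = 1/12.49² = 0.00641025; data precision n/σ² = 17/49.09² = 0.00705445.
Posterior precision = 0.00641025 + 0.00705445 = 0.0134647.
Posterior mean = (0.00641025·235.72 + 0.00705445·177.48) / 0.0134647 = 205.207.

Posterior mean ≈ 205.207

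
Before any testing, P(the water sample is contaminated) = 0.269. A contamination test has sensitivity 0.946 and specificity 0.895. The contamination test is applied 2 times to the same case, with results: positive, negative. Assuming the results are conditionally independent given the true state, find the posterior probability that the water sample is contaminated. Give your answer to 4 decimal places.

Posterior P(H) ≈ 0.1667

Let H be the event that the water sample is contaminated; start with P(H) = 0.269. P('positive'|H) = 0.946, P('positive'|¬H) = 0.105.
Update on result 1 ('positive'): P(H) ← 0.946·0.2690 / (0.946·0.2690 + 0.105·0.7310) = 0.25447/0.33123 = 0.7683.
Update on result 2 ('negative'): P(H) ← 0.054·0.7683 / (0.054·0.7683 + 0.895·0.2317) = 0.041487/0.24888 = 0.1667.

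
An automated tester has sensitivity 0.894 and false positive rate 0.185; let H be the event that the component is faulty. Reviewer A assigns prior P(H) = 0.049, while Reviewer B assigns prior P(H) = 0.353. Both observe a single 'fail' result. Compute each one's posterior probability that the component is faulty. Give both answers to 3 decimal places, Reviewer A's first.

Reviewer A: 0.199; Reviewer B: 0.725

P('+'|H) = 0.894, P('+'|¬H) = 0.185.
Reviewer A: numerator 0.894·0.049 = 0.043806; evidence = 0.043806+0.185·0.951 = 0.21974; posterior = 0.199.
Reviewer B: numerator 0.894·0.353 = 0.31558; evidence = 0.31558+0.185·0.647 = 0.43528; posterior = 0.725.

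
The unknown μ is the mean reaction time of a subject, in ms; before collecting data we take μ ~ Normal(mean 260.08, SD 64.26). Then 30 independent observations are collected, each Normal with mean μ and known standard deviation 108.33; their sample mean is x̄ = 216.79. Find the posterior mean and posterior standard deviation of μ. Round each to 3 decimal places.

Posterior mean ≈ 220.536; posterior SD ≈ 18.903

Prior precision 1/τ₀² = 1/64.26² = 0.00024217; data precision n/σ² = 30/108.33² = 0.00255637.
Posterior precision = 0.00024217 + 0.00255637 = 0.00279854, giving posterior SD = 1/√0.00279854 = 18.903.
Posterior mean = (0.00024217·260.08 + 0.00255637·216.79) / 0.00279854 = 220.536.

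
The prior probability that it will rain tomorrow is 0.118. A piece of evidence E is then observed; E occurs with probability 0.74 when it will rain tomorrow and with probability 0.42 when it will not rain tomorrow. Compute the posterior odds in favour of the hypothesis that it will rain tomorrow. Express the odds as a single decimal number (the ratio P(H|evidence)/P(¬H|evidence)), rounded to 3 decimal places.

Posterior odds ≈ 0.236

Prior odds = 0.118/(1−0.118) = 0.13379.
Likelihood ratio for E = 0.74/0.42 = 1.7619.
Posterior odds = prior odds × LR = 0.23572.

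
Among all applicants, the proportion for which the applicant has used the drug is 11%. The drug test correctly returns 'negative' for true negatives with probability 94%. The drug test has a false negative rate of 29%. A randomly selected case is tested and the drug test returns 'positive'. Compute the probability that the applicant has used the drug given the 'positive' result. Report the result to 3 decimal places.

Let H be the event that the applicant has used the drug. P(H) = 0.11, so P(¬H) = 0.89. With E the 'positive' result, P(E|H) = 0.71 and P(E|¬H) = 0.06.
P(E) = 0.71·0.11 + 0.06·0.89 = 0.078100 + 0.053400 = 0.13150.
By Bayes' theorem, P(H|E) = 0.078100 / 0.13150 = 0.594.

P(H | E) ≈ 0.594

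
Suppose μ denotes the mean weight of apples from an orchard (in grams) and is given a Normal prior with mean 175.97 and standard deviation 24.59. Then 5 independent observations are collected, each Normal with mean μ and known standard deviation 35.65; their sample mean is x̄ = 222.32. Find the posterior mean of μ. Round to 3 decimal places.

Prior precision 1/τ₀² = 1/24.59² = 0.00165380; data precision n/σ² = 5/35.65² = 0.00393415.
Posterior precision = 0.00165380 + 0.00393415 = 0.00558795.
Posterior mean = (0.00165380·175.97 + 0.00393415·222.32) / 0.00558795 = 208.602.

Posterior mean ≈ 208.602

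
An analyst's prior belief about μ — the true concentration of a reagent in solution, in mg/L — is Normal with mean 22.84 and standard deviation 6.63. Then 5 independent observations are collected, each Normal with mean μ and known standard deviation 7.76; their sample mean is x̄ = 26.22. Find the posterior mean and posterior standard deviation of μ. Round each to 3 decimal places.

Posterior mean ≈ 25.493; posterior SD ≈ 3.075

Prior precision 1/τ₀² = 1/6.63² = 0.0227496; data precision n/σ² = 5/7.76² = 0.0830322.
Posterior precision = 0.0227496 + 0.0830322 = 0.105782, giving posterior SD = 1/√0.105782 = 3.075.
Posterior mean = (0.0227496·22.84 + 0.0830322·26.22) / 0.105782 = 25.493.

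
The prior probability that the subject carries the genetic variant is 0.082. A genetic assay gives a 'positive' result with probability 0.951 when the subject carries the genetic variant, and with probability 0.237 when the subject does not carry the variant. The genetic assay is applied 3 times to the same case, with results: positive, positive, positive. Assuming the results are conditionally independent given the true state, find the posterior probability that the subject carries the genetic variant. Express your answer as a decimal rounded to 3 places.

With H the event that the subject carries the genetic variant, the joint likelihood of the observed sequence is P(data|H) = 0.951·0.951·0.951 = 0.86009 and P(data|¬H) = 0.237·0.237·0.237 = 0.013312.
Bayes: P(H|data) = 0.082·0.86009 / (0.082·0.86009 + 0.918·0.013312) = 0.070527/0.082747 = 0.8523.

Posterior P(H) ≈ 0.852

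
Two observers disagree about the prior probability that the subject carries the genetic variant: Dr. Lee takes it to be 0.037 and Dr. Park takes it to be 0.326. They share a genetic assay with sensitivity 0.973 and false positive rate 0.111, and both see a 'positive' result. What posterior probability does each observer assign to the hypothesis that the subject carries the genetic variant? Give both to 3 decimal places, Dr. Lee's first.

Dr. Lee: 0.252; Dr. Park: 0.809

P('+'|H) = 0.973, P('+'|¬H) = 0.111.
Dr. Lee: numerator 0.973·0.037 = 0.036001; evidence = 0.036001+0.111·0.963 = 0.14289; posterior = 0.252.
Dr. Park: numerator 0.973·0.326 = 0.31720; evidence = 0.31720+0.111·0.674 = 0.39201; posterior = 0.809.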